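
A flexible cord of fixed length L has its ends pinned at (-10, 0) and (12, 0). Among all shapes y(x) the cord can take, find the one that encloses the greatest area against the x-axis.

Set up the augmented Lagrangian using a multiplier λ for the length constraint:
    F(y, y') = y − λ sqrt(1 + y'^2).
F has no explicit x dependence, so the Beltrami identity yields a first integral
    F − y' ∂F/∂y' = C.
Compute ∂F/∂y' = −λ y' / sqrt(1 + y'^2). Then
    y − λ sqrt(1 + y'^2) + λ y'^2 / sqrt(1 + y'^2) = C
    ⇒  y − λ / sqrt(1 + y'^2) = C.
Solving for y' and integrating gives
    (x − a)^2 + (y − b)^2 = λ^2,
a circular arc of radius λ. The constants a, b are determined by the endpoint conditions y(-10) = y(12) = 0, and λ is fixed implicitly by the length constraint
    ∫_{-10}^{12} sqrt(1 + y'^2) dx = L.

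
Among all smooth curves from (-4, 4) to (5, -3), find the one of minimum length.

Arc-length functional: J[y] = ∫ sqrt(1 + (y')^2) dx.
Lagrangian L = sqrt(1 + (y')^2) has no explicit y dependence, so ∂L/∂y = 0 and the Euler-Lagrange equation gives
    d/dx( y' / sqrt(1 + (y')^2) ) = 0  ⇒  y' / sqrt(1 + (y')^2) = const.
Hence y' is constant, so y(x) is affine.
Fitting the endpoints (-4, 4) and (5, -3):
    slope m = ((-3) − 4) / (5 − (-4)) = -7/9,
    intercept c = 4 − m·(-4) = 8/9.
Extremal: y(x) = (-7/9) x + 8/9.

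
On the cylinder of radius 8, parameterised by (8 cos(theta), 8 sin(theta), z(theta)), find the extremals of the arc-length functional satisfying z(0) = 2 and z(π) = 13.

Parameterise the cylinder of radius R = 8 as
    r(θ) = (8 cos θ, 8 sin θ, z(θ)).
The arc-length element is
    ds = sqrt(64 + (dz/dθ)^2) dθ,
so the Lagrangian is L = sqrt(64 + z'^2).
L depends on z' only, not on z or θ, so ∂L/∂z = 0 and
    ∂L/∂z' = z' / sqrt(64 + z'^2).
The Euler-Lagrange equation gives
    d/dθ( z' / sqrt(64 + z'^2) ) = 0,
so z' is constant. Integrating once:
    z(θ) = a θ + b,
a helix on the cylinder (a straight line when the cylinder is unrolled). The constants a, b are determined by the endpoint conditions.
With endpoint conditions z(0) = 2 and z(π) = 13: from z(0) = b we get b = 2, and a·π + 2 = 13 gives a = 11/π, so
    z(θ) = (11/π) θ + 2.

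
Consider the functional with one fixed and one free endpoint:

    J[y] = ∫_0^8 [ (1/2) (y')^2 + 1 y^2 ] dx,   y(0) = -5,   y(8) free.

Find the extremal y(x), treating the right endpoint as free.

The Lagrangian L = (1/2) (y')^2 + 1 y^2 gives
    ∂L/∂y = 2 y,   ∂L/∂y' = y'.
Euler-Lagrange: y'' − 2 y = 0.
With k = sqrt(2), the general solution is
    y(x) = A cosh(sqrt(2) x) + B sinh(sqrt(2) x).
Fixed left endpoint y(0) = -5 ⇒ A = -5.
The right endpoint x = 8 is free, so the natural (transversality) condition is ∂L/∂y' |_{x=8} = 0, i.e. y'(8) = 0.
Compute y'(x) = A k sinh(k x) + B k cosh(k x), so
    y'(8) = A k sinh(k·8) + B k cosh(k·8) = 0
    ⇒ B = −A tanh(k·8) = 5 tanh(sqrt(2)·8).
Therefore the extremal is
    y(x) = −5 cosh(sqrt(2) x) + 5 tanh(sqrt(2)·8) sinh(sqrt(2) x).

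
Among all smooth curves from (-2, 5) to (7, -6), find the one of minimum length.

Arc-length functional: J[y] = ∫ sqrt(1 + (y')^2) dx.
Lagrangian L = sqrt(1 + (y')^2) has no explicit y dependence, so ∂L/∂y = 0 and the Euler-Lagrange equation gives
    d/dx( y' / sqrt(1 + (y')^2) ) = 0  ⇒  y' / sqrt(1 + (y')^2) = const.
Hence y' is constant, so y(x) is affine.
Fitting the endpoints (-2, 5) and (7, -6):
    slope m = ((-6) − 5) / (7 − (-2)) = -11/9,
    intercept c = 5 − m·(-2) = 23/9.
Extremal: y(x) = (-11/9) x + 23/9.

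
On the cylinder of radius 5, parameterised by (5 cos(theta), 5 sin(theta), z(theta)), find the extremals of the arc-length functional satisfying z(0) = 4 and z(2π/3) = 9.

Parameterise the cylinder of radius R = 5 as
    r(θ) = (5 cos θ, 5 sin θ, z(θ)).
The arc-length element is
    ds = sqrt(25 + (dz/dθ)^2) dθ,
so the Lagrangian is L = sqrt(25 + z'^2).
L depends on z' only, not on z or θ, so ∂L/∂z = 0 and
    ∂L/∂z' = z' / sqrt(25 + z'^2).
The Euler-Lagrange equation gives
    d/dθ( z' / sqrt(25 + z'^2) ) = 0,
so z' is constant. Integrating once:
    z(θ) = a θ + b,
a helix on the cylinder (a straight line when the cylinder is unrolled). The constants a, b are determined by the endpoint conditions.
With endpoint conditions z(0) = 4 and z(2π/3) = 9: from z(0) = b we get b = 4, and a·2π/3 + 4 = 9 gives a = 15/(2π), so
    z(θ) = (15/(2π)) θ + 4.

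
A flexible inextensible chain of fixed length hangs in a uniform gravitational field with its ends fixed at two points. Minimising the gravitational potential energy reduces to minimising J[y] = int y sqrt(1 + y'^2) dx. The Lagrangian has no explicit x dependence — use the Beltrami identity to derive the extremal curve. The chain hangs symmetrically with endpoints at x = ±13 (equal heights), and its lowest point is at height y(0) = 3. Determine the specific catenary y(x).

The Lagrangian L(y, y') = y sqrt(1 + y'^2) has no explicit x dependence, so the Beltrami identity applies:
    L − y' ∂L/∂y' = C.
Compute ∂L/∂y' = y · y' / sqrt(1 + y'^2). Then
    L − y' ∂L/∂y'
    = y sqrt(1 + y'^2) − y · y'^2 / sqrt(1 + y'^2)
    = y (1 + y'^2 − y'^2) / sqrt(1 + y'^2)
    = y / sqrt(1 + y'^2) = C.
Squaring gives y^2 = C^2 (1 + y'^2), i.e.
    y'^2 = y^2 / C^2 − 1.
Separating variables,
    dy / sqrt(y^2 − C^2) = dx / C,
and integrating gives arccosh(y / C) = (x − a)/C, so
    y(x) = C cosh((x − a)/C),
the catenary. The constants C and a are fixed by the two endpoint conditions (and, for the hanging-chain problem, the length constraint selects C).
Now fit the given data. The endpoints x = ±13 are symmetric at equal height, so the catenary is even about its minimum: a = 0 and y(x) = C cosh(x/C). The lowest point is y(0) = C cosh(0) = C, and we are told y(0) = 3, so C = 3. Therefore
    y(x) = 3 cosh(x/3),
and at the endpoints
    y(±13) = 3 cosh(13/3).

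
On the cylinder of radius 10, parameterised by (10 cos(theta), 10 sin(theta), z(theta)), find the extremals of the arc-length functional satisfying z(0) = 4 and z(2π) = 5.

Parameterise the cylinder of radius R = 10 as
    r(θ) = (10 cos θ, 10 sin θ, z(θ)).
The arc-length element is
    ds = sqrt(100 + (dz/dθ)^2) dθ,
so the Lagrangian is L = sqrt(100 + z'^2).
L depends on z' only, not on z or θ, so ∂L/∂z = 0 and
    ∂L/∂z' = z' / sqrt(100 + z'^2).
The Euler-Lagrange equation gives
    d/dθ( z' / sqrt(100 + z'^2) ) = 0,
so z' is constant. Integrating once:
    z(θ) = a θ + b,
a helix on the cylinder (a straight line when the cylinder is unrolled). The constants a, b are determined by the endpoint conditions.
With endpoint conditions z(0) = 4 and z(2π) = 5: from z(0) = b we get b = 4, and a·2π + 4 = 5 gives a = 1/(2π), so
    z(θ) = (1/(2π)) θ + 4.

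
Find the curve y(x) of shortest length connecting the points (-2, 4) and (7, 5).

Arc-length functional: J[y] = ∫ sqrt(1 + (y')^2) dx.
Lagrangian L = sqrt(1 + (y')^2) has no explicit y dependence, so ∂L/∂y = 0 and the Euler-Lagrange equation gives
    d/dx( y' / sqrt(1 + (y')^2) ) = 0  ⇒  y' / sqrt(1 + (y')^2) = const.
Hence y' is constant, so y(x) is affine.
Fitting the endpoints (-2, 4) and (7, 5):
    slope m = (5 − 4) / (7 − (-2)) = 1/9,
    intercept c = 4 − m·(-2) = 38/9.
Extremal: y(x) = (1/9) x + 38/9.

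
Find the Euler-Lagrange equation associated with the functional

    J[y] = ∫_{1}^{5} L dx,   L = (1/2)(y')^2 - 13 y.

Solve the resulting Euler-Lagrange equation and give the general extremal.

The Lagrangian is L = (1/2)(y')^2 - 13 y.
∂L/∂y = -13.
∂L/∂y' = y'.
The Euler-Lagrange equation d/dx(∂L/∂y') − ∂L/∂y = 0 becomes:
    y'' + 13 = 0
General solution: y(x) = -(13/2) x^2 + A x + B, where A and B are arbitrary constants fixed by the endpoint conditions.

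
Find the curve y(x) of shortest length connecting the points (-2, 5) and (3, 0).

Arc-length functional: J[y] = ∫ sqrt(1 + (y')^2) dx.
Lagrangian L = sqrt(1 + (y')^2) has no explicit y dependence, so ∂L/∂y = 0 and the Euler-Lagrange equation gives
    d/dx( y' / sqrt(1 + (y')^2) ) = 0  ⇒  y' / sqrt(1 + (y')^2) = const.
Hence y' is constant, so y(x) is affine.
Fitting the endpoints (-2, 5) and (3, 0):
    slope m = (0 − 5) / (3 − (-2)) = -1,
    intercept c = 5 − m·(-2) = 3.
Extremal: y(x) = -x + 3.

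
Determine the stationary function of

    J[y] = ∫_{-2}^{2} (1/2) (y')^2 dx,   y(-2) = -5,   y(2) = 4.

The Lagrangian is L = (1/2) (y')^2.
Compute ∂L/∂y = 0, ∂L/∂y' = y'.
The Euler-Lagrange equation d/dx(∂L/∂y') − ∂L/∂y = 0 reduces to
    y'' = 0.
Its general solution is
    y(x) = A x + B,
with A, B fixed by the endpoint conditions.
Applying the endpoint conditions y(-2) = -5 and y(2) = 4: solve A·-2 + B = -5 and A·2 + B = 4. Subtracting gives A(2 − -2) = 4 − -5, so A = 9/4, and B = -5 − A·-2 = -1/2. Therefore
    y(x) = (9/4) x - 1/2.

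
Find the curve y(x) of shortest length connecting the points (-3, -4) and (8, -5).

Arc-length functional: J[y] = ∫ sqrt(1 + (y')^2) dx.
Lagrangian L = sqrt(1 + (y')^2) has no explicit y dependence, so ∂L/∂y = 0 and the Euler-Lagrange equation gives
    d/dx( y' / sqrt(1 + (y')^2) ) = 0  ⇒  y' / sqrt(1 + (y')^2) = const.
Hence y' is constant, so y(x) is affine.
Fitting the endpoints (-3, -4) and (8, -5):
    slope m = ((-5) − (-4)) / (8 − (-3)) = -1/11,
    intercept c = (-4) − m·(-3) = -47/11.
Extremal: y(x) = (-1/11) x - 47/11.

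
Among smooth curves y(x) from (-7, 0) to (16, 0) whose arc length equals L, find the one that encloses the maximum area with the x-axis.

Set up the augmented Lagrangian using a multiplier λ for the length constraint:
    F(y, y') = y − λ sqrt(1 + y'^2).
F has no explicit x dependence, so the Beltrami identity yields a first integral
    F − y' ∂F/∂y' = C.
Compute ∂F/∂y' = −λ y' / sqrt(1 + y'^2). Then
    y − λ sqrt(1 + y'^2) + λ y'^2 / sqrt(1 + y'^2) = C
    ⇒  y − λ / sqrt(1 + y'^2) = C.
Solving for y' and integrating gives
    (x − a)^2 + (y − b)^2 = λ^2,
a circular arc of radius λ. The constants a, b are determined by the endpoint conditions y(-7) = y(16) = 0, and λ is fixed implicitly by the length constraint
    ∫_{-7}^{16} sqrt(1 + y'^2) dx = L.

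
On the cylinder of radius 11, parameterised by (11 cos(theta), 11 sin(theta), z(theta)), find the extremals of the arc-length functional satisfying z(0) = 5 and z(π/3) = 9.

Parameterise the cylinder of radius R = 11 as
    r(θ) = (11 cos θ, 11 sin θ, z(θ)).
The arc-length element is
    ds = sqrt(121 + (dz/dθ)^2) dθ,
so the Lagrangian is L = sqrt(121 + z'^2).
L depends on z' only, not on z or θ, so ∂L/∂z = 0 and
    ∂L/∂z' = z' / sqrt(121 + z'^2).
The Euler-Lagrange equation gives
    d/dθ( z' / sqrt(121 + z'^2) ) = 0,
so z' is constant. Integrating once:
    z(θ) = a θ + b,
a helix on the cylinder (a straight line when the cylinder is unrolled). The constants a, b are determined by the endpoint conditions.
With endpoint conditions z(0) = 5 and z(π/3) = 9: from z(0) = b we get b = 5, and a·π/3 + 5 = 9 gives a = 12/π, so
    z(θ) = (12/π) θ + 5.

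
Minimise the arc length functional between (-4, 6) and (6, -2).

Arc-length functional: J[y] = ∫ sqrt(1 + (y')^2) dx.
Lagrangian L = sqrt(1 + (y')^2) has no explicit y dependence, so ∂L/∂y = 0 and the Euler-Lagrange equation gives
    d/dx( y' / sqrt(1 + (y')^2) ) = 0  ⇒  y' / sqrt(1 + (y')^2) = const.
Hence y' is constant, so y(x) is affine.
Fitting the endpoints (-4, 6) and (6, -2):
    slope m = ((-2) − 6) / (6 − (-4)) = -4/5,
    intercept c = 6 − m·(-4) = 14/5.
Extremal: y(x) = (-4/5) x + 14/5.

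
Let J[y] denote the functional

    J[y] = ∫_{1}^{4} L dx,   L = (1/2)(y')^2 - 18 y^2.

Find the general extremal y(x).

The Lagrangian is L = (1/2)(y')^2 - 18 y^2.
∂L/∂y = -36y.
∂L/∂y' = y'.
The Euler-Lagrange equation d/dx(∂L/∂y') − ∂L/∂y = 0 becomes:
    y'' + 36 y = 0
General solution: y(x) = A sin(6x) + B cos(6x), where A and B are arbitrary constants fixed by the endpoint conditions.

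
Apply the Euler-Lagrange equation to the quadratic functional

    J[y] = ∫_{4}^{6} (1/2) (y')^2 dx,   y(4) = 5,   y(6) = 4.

The Lagrangian is L = (1/2) (y')^2.
Compute ∂L/∂y = 0, ∂L/∂y' = y'.
The Euler-Lagrange equation d/dx(∂L/∂y') − ∂L/∂y = 0 reduces to
    y'' = 0.
Its general solution is
    y(x) = A x + B,
with A, B fixed by the endpoint conditions.
Applying the endpoint conditions y(4) = 5 and y(6) = 4: solve A·4 + B = 5 and A·6 + B = 4. Subtracting gives A(6 − 4) = 4 − 5, so A = -1/2, and B = 5 − A·4 = 7. Therefore
    y(x) = (-1/2) x + 7.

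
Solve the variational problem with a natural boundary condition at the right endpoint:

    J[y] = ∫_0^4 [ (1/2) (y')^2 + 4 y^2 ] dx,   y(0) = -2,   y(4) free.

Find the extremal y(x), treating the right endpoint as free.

The Lagrangian L = (1/2) (y')^2 + 4 y^2 gives
    ∂L/∂y = 8 y,   ∂L/∂y' = y'.
Euler-Lagrange: y'' − 8 y = 0.
With k = sqrt(8), the general solution is
    y(x) = A cosh(sqrt(8) x) + B sinh(sqrt(8) x).
Fixed left endpoint y(0) = -2 ⇒ A = -2.
The right endpoint x = 4 is free, so the natural (transversality) condition is ∂L/∂y' |_{x=4} = 0, i.e. y'(4) = 0.
Compute y'(x) = A k sinh(k x) + B k cosh(k x), so
    y'(4) = A k sinh(k·4) + B k cosh(k·4) = 0
    ⇒ B = −A tanh(k·4) = 2 tanh(sqrt(8)·4).
Therefore the extremal is
    y(x) = −2 cosh(sqrt(8) x) + 2 tanh(sqrt(8)·4) sinh(sqrt(8) x).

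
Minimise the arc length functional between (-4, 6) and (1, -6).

Arc-length functional: J[y] = ∫ sqrt(1 + (y')^2) dx.
Lagrangian L = sqrt(1 + (y')^2) has no explicit y dependence, so ∂L/∂y = 0 and the Euler-Lagrange equation gives
    d/dx( y' / sqrt(1 + (y')^2) ) = 0  ⇒  y' / sqrt(1 + (y')^2) = const.
Hence y' is constant, so y(x) is affine.
Fitting the endpoints (-4, 6) and (1, -6):
    slope m = ((-6) − 6) / (1 − (-4)) = -12/5,
    intercept c = 6 − m·(-4) = -18/5.
Extremal: y(x) = (-12/5) x - 18/5.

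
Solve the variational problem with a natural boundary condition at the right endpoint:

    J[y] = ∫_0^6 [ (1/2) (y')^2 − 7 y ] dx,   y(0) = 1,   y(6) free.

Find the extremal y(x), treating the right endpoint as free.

The Lagrangian L = (1/2) (y')^2 − 7 y gives
    ∂L/∂y = −7,   ∂L/∂y' = y'.
Euler-Lagrange: d/dx(y') − (−7) = 0, i.e. y'' + 7 = 0, so
    y(x) = −(7/2) x^2 + C1 x + C2.
Fixed left endpoint y(0) = 1 ⇒ C2 = 1.
The right endpoint x = 6 is free, so the natural (transversality) condition is ∂L/∂y' |_{x=6} = 0, i.e. y'(6) = 0.
Compute y'(x) = −7 x + C1, so y'(6) = −42 + C1 = 0 ⇒ C1 = 42.
Therefore the extremal is
    y(x) = −(7/2) x^2 + 42 x + 1.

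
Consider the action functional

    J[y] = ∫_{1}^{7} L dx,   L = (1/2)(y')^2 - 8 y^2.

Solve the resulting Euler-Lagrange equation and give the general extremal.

The Lagrangian is L = (1/2)(y')^2 - 8 y^2.
∂L/∂y = -16y.
∂L/∂y' = y'.
The Euler-Lagrange equation d/dx(∂L/∂y') − ∂L/∂y = 0 becomes:
    y'' + 16 y = 0
General solution: y(x) = A sin(4x) + B cos(4x), where A and B are arbitrary constants fixed by the endpoint conditions.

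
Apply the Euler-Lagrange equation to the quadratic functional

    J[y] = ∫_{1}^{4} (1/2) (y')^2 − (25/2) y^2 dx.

The Lagrangian is L = (1/2) (y')^2 − (25/2) y^2.
Compute ∂L/∂y = -25y, ∂L/∂y' = y'.
The Euler-Lagrange equation d/dx(∂L/∂y') − ∂L/∂y = 0 reduces to
    y'' + 25 y = 0.
Its general solution is
    y(x) = A sin(5x) + B cos(5x),
with A, B fixed by the endpoint conditions.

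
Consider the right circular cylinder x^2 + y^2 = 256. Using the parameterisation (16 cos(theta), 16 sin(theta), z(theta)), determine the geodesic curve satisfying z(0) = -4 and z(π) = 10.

Parameterise the cylinder of radius R = 16 as
    r(θ) = (16 cos θ, 16 sin θ, z(θ)).
The arc-length element is
    ds = sqrt(256 + (dz/dθ)^2) dθ,
so the Lagrangian is L = sqrt(256 + z'^2).
L depends on z' only, not on z or θ, so ∂L/∂z = 0 and
    ∂L/∂z' = z' / sqrt(256 + z'^2).
The Euler-Lagrange equation gives
    d/dθ( z' / sqrt(256 + z'^2) ) = 0,
so z' is constant. Integrating once:
    z(θ) = a θ + b,
a helix on the cylinder (a straight line when the cylinder is unrolled). The constants a, b are determined by the endpoint conditions.
With endpoint conditions z(0) = -4 and z(π) = 10: from z(0) = b we get b = -4, and a·π + -4 = 10 gives a = 14/π, so
    z(θ) = (14/π) θ − 4.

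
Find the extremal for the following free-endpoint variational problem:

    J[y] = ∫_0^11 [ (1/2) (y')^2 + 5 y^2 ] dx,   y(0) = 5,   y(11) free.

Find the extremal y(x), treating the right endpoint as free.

The Lagrangian L = (1/2) (y')^2 + 5 y^2 gives
    ∂L/∂y = 10 y,   ∂L/∂y' = y'.
Euler-Lagrange: y'' − 10 y = 0.
With k = sqrt(10), the general solution is
    y(x) = A cosh(sqrt(10) x) + B sinh(sqrt(10) x).
Fixed left endpoint y(0) = 5 ⇒ A = 5.
The right endpoint x = 11 is free, so the natural (transversality) condition is ∂L/∂y' |_{x=11} = 0, i.e. y'(11) = 0.
Compute y'(x) = A k sinh(k x) + B k cosh(k x), so
    y'(11) = A k sinh(k·11) + B k cosh(k·11) = 0
    ⇒ B = −A tanh(k·11) = − 5 tanh(sqrt(10)·11).
Therefore the extremal is
    y(x) = 5 cosh(sqrt(10) x) − 5 tanh(sqrt(10)·11) sinh(sqrt(10) x).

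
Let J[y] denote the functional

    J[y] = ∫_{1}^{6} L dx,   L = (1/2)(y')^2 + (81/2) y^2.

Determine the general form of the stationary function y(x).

The Lagrangian is L = (1/2)(y')^2 + (81/2) y^2.
∂L/∂y = 81y.
∂L/∂y' = y'.
The Euler-Lagrange equation d/dx(∂L/∂y') − ∂L/∂y = 0 becomes:
    y'' - 81 y = 0
General solution: y(x) = A e^(9x) + B e^(-9x), where A and B are arbitrary constants fixed by the endpoint conditions.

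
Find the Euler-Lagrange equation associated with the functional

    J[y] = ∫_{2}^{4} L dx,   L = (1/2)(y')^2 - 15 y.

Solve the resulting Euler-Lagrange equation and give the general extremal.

The Lagrangian is L = (1/2)(y')^2 - 15 y.
∂L/∂y = -15.
∂L/∂y' = y'.
The Euler-Lagrange equation d/dx(∂L/∂y') − ∂L/∂y = 0 becomes:
    y'' + 15 = 0
General solution: y(x) = -(15/2) x^2 + A x + B, where A and B are arbitrary constants fixed by the endpoint conditions.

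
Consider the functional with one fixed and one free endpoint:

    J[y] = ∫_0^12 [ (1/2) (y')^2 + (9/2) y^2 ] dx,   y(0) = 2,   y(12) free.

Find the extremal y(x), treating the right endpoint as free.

The Lagrangian L = (1/2) (y')^2 + (9/2) y^2 gives
    ∂L/∂y = 9 y,   ∂L/∂y' = y'.
Euler-Lagrange: y'' − 9 y = 0.
With k = 3, the general solution is
    y(x) = A cosh(3 x) + B sinh(3 x).
Fixed left endpoint y(0) = 2 ⇒ A = 2.
The right endpoint x = 12 is free, so the natural (transversality) condition is ∂L/∂y' |_{x=12} = 0, i.e. y'(12) = 0.
Compute y'(x) = A k sinh(k x) + B k cosh(k x), so
    y'(12) = A k sinh(k·12) + B k cosh(k·12) = 0
    ⇒ B = −A tanh(k·12) = − 2 tanh(3·12).
Therefore the extremal is
    y(x) = 2 cosh(3 x) − 2 tanh(3·12) sinh(3 x).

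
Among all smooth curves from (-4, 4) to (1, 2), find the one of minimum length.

Arc-length functional: J[y] = ∫ sqrt(1 + (y')^2) dx.
Lagrangian L = sqrt(1 + (y')^2) has no explicit y dependence, so ∂L/∂y = 0 and the Euler-Lagrange equation gives
    d/dx( y' / sqrt(1 + (y')^2) ) = 0  ⇒  y' / sqrt(1 + (y')^2) = const.
Hence y' is constant, so y(x) is affine.
Fitting the endpoints (-4, 4) and (1, 2):
    slope m = (2 − 4) / (1 − (-4)) = -2/5,
    intercept c = 4 − m·(-4) = 12/5.
Extremal: y(x) = (-2/5) x + 12/5.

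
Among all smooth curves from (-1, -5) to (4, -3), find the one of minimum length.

Arc-length functional: J[y] = ∫ sqrt(1 + (y')^2) dx.
Lagrangian L = sqrt(1 + (y')^2) has no explicit y dependence, so ∂L/∂y = 0 and the Euler-Lagrange equation gives
    d/dx( y' / sqrt(1 + (y')^2) ) = 0  ⇒  y' / sqrt(1 + (y')^2) = const.
Hence y' is constant, so y(x) is affine.
Fitting the endpoints (-1, -5) and (4, -3):
    slope m = ((-3) − (-5)) / (4 − (-1)) = 2/5,
    intercept c = (-5) − m·(-1) = -23/5.
Extremal: y(x) = (2/5) x - 23/5.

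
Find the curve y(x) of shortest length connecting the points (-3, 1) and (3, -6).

Arc-length functional: J[y] = ∫ sqrt(1 + (y')^2) dx.
Lagrangian L = sqrt(1 + (y')^2) has no explicit y dependence, so ∂L/∂y = 0 and the Euler-Lagrange equation gives
    d/dx( y' / sqrt(1 + (y')^2) ) = 0  ⇒  y' / sqrt(1 + (y')^2) = const.
Hence y' is constant, so y(x) is affine.
Fitting the endpoints (-3, 1) and (3, -6):
    slope m = ((-6) − 1) / (3 − (-3)) = -7/6,
    intercept c = 1 − m·(-3) = -5/2.
Extremal: y(x) = (-7/6) x - 5/2.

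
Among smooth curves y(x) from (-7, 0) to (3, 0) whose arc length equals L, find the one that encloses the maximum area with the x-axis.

Set up the augmented Lagrangian using a multiplier λ for the length constraint:
    F(y, y') = y − λ sqrt(1 + y'^2).
F has no explicit x dependence, so the Beltrami identity yields a first integral
    F − y' ∂F/∂y' = C.
Compute ∂F/∂y' = −λ y' / sqrt(1 + y'^2). Then
    y − λ sqrt(1 + y'^2) + λ y'^2 / sqrt(1 + y'^2) = C
    ⇒  y − λ / sqrt(1 + y'^2) = C.
Solving for y' and integrating gives
    (x − a)^2 + (y − b)^2 = λ^2,
a circular arc of radius λ. The constants a, b are determined by the endpoint conditions y(-7) = y(3) = 0, and λ is fixed implicitly by the length constraint
    ∫_{-7}^{3} sqrt(1 + y'^2) dx = L.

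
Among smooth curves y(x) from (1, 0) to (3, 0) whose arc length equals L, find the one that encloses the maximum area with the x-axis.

Set up the augmented Lagrangian using a multiplier λ for the length constraint:
    F(y, y') = y − λ sqrt(1 + y'^2).
F has no explicit x dependence, so the Beltrami identity yields a first integral
    F − y' ∂F/∂y' = C.
Compute ∂F/∂y' = −λ y' / sqrt(1 + y'^2). Then
    y − λ sqrt(1 + y'^2) + λ y'^2 / sqrt(1 + y'^2) = C
    ⇒  y − λ / sqrt(1 + y'^2) = C.
Solving for y' and integrating gives
    (x − a)^2 + (y − b)^2 = λ^2,
a circular arc of radius λ. The constants a, b are determined by the endpoint conditions y(1) = y(3) = 0, and λ is fixed implicitly by the length constraint
    ∫_{1}^{3} sqrt(1 + y'^2) dx = L.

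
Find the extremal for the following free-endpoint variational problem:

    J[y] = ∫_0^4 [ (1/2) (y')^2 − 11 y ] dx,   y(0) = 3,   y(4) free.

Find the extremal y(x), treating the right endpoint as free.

The Lagrangian L = (1/2) (y')^2 − 11 y gives
    ∂L/∂y = −11,   ∂L/∂y' = y'.
Euler-Lagrange: d/dx(y') − (−11) = 0, i.e. y'' + 11 = 0, so
    y(x) = −(11/2) x^2 + C1 x + C2.
Fixed left endpoint y(0) = 3 ⇒ C2 = 3.
The right endpoint x = 4 is free, so the natural (transversality) condition is ∂L/∂y' |_{x=4} = 0, i.e. y'(4) = 0.
Compute y'(x) = −11 x + C1, so y'(4) = −44 + C1 = 0 ⇒ C1 = 44.
Therefore the extremal is
    y(x) = −(11/2) x^2 + 44 x + 3.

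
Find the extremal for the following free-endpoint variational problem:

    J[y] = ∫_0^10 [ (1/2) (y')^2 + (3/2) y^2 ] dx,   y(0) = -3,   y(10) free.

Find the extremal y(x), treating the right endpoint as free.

The Lagrangian L = (1/2) (y')^2 + (3/2) y^2 gives
    ∂L/∂y = 3 y,   ∂L/∂y' = y'.
Euler-Lagrange: y'' − 3 y = 0.
With k = sqrt(3), the general solution is
    y(x) = A cosh(sqrt(3) x) + B sinh(sqrt(3) x).
Fixed left endpoint y(0) = -3 ⇒ A = -3.
The right endpoint x = 10 is free, so the natural (transversality) condition is ∂L/∂y' |_{x=10} = 0, i.e. y'(10) = 0.
Compute y'(x) = A k sinh(k x) + B k cosh(k x), so
    y'(10) = A k sinh(k·10) + B k cosh(k·10) = 0
    ⇒ B = −A tanh(k·10) = 3 tanh(sqrt(3)·10).
Therefore the extremal is
    y(x) = −3 cosh(sqrt(3) x) + 3 tanh(sqrt(3)·10) sinh(sqrt(3) x).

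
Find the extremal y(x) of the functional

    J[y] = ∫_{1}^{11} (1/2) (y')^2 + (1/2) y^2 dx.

The Lagrangian is L = (1/2) (y')^2 + (1/2) y^2.
Compute ∂L/∂y = y, ∂L/∂y' = y'.
The Euler-Lagrange equation d/dx(∂L/∂y') − ∂L/∂y = 0 reduces to
    y'' − y = 0.
Its general solution is
    y(x) = A e^x + B e^(−x),
with A, B fixed by the endpoint conditions.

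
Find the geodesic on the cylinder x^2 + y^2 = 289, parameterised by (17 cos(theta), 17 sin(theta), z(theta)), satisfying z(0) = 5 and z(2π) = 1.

Parameterise the cylinder of radius R = 17 as
    r(θ) = (17 cos θ, 17 sin θ, z(θ)).
The arc-length element is
    ds = sqrt(289 + (dz/dθ)^2) dθ,
so the Lagrangian is L = sqrt(289 + z'^2).
L depends on z' only, not on z or θ, so ∂L/∂z = 0 and
    ∂L/∂z' = z' / sqrt(289 + z'^2).
The Euler-Lagrange equation gives
    d/dθ( z' / sqrt(289 + z'^2) ) = 0,
so z' is constant. Integrating once:
    z(θ) = a θ + b,
a helix on the cylinder (a straight line when the cylinder is unrolled). The constants a, b are determined by the endpoint conditions.
With endpoint conditions z(0) = 5 and z(2π) = 1: from z(0) = b we get b = 5, and a·2π + 5 = 1 gives a = -2/π, so
    z(θ) = (-2/π) θ + 5.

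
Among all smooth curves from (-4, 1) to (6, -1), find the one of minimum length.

Arc-length functional: J[y] = ∫ sqrt(1 + (y')^2) dx.
Lagrangian L = sqrt(1 + (y')^2) has no explicit y dependence, so ∂L/∂y = 0 and the Euler-Lagrange equation gives
    d/dx( y' / sqrt(1 + (y')^2) ) = 0  ⇒  y' / sqrt(1 + (y')^2) = const.
Hence y' is constant, so y(x) is affine.
Fitting the endpoints (-4, 1) and (6, -1):
    slope m = ((-1) − 1) / (6 − (-4)) = -1/5,
    intercept c = 1 − m·(-4) = 1/5.
Extremal: y(x) = (-1/5) x + 1/5.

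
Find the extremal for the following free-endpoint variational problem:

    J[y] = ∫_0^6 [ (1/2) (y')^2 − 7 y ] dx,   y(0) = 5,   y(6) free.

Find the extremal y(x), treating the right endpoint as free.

The Lagrangian L = (1/2) (y')^2 − 7 y gives
    ∂L/∂y = −7,   ∂L/∂y' = y'.
Euler-Lagrange: d/dx(y') − (−7) = 0, i.e. y'' + 7 = 0, so
    y(x) = −(7/2) x^2 + C1 x + C2.
Fixed left endpoint y(0) = 5 ⇒ C2 = 5.
The right endpoint x = 6 is free, so the natural (transversality) condition is ∂L/∂y' |_{x=6} = 0, i.e. y'(6) = 0.
Compute y'(x) = −7 x + C1, so y'(6) = −42 + C1 = 0 ⇒ C1 = 42.
Therefore the extremal is
    y(x) = −(7/2) x^2 + 42 x + 5.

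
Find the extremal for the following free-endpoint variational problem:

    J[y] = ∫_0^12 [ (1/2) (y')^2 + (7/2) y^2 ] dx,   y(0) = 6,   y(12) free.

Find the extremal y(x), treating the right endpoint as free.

The Lagrangian L = (1/2) (y')^2 + (7/2) y^2 gives
    ∂L/∂y = 7 y,   ∂L/∂y' = y'.
Euler-Lagrange: y'' − 7 y = 0.
With k = sqrt(7), the general solution is
    y(x) = A cosh(sqrt(7) x) + B sinh(sqrt(7) x).
Fixed left endpoint y(0) = 6 ⇒ A = 6.
The right endpoint x = 12 is free, so the natural (transversality) condition is ∂L/∂y' |_{x=12} = 0, i.e. y'(12) = 0.
Compute y'(x) = A k sinh(k x) + B k cosh(k x), so
    y'(12) = A k sinh(k·12) + B k cosh(k·12) = 0
    ⇒ B = −A tanh(k·12) = − 6 tanh(sqrt(7)·12).
Therefore the extremal is
    y(x) = 6 cosh(sqrt(7) x) − 6 tanh(sqrt(7)·12) sinh(sqrt(7) x).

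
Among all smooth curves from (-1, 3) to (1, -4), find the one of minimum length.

Arc-length functional: J[y] = ∫ sqrt(1 + (y')^2) dx.
Lagrangian L = sqrt(1 + (y')^2) has no explicit y dependence, so ∂L/∂y = 0 and the Euler-Lagrange equation gives
    d/dx( y' / sqrt(1 + (y')^2) ) = 0  ⇒  y' / sqrt(1 + (y')^2) = const.
Hence y' is constant, so y(x) is affine.
Fitting the endpoints (-1, 3) and (1, -4):
    slope m = ((-4) − 3) / (1 − (-1)) = -7/2,
    intercept c = 3 − m·(-1) = -1/2.
Extremal: y(x) = (-7/2) x - 1/2.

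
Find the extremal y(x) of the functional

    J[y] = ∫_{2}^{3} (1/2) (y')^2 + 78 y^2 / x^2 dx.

The Lagrangian is L = (1/2) (y')^2 + 78 y^2 / x^2.
Compute ∂L/∂y = 156y/x^2, ∂L/∂y' = y'.
The Euler-Lagrange equation d/dx(∂L/∂y') − ∂L/∂y = 0 reduces to
    y'' − 156/x^2 · y = 0  (x > 0).
Its general solution is
    y(x) = A x^13 + B x^(-12),
with A, B fixed by the endpoint conditions.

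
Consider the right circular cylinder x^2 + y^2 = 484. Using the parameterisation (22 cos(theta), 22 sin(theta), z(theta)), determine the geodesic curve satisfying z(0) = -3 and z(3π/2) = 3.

Parameterise the cylinder of radius R = 22 as
    r(θ) = (22 cos θ, 22 sin θ, z(θ)).
The arc-length element is
    ds = sqrt(484 + (dz/dθ)^2) dθ,
so the Lagrangian is L = sqrt(484 + z'^2).
L depends on z' only, not on z or θ, so ∂L/∂z = 0 and
    ∂L/∂z' = z' / sqrt(484 + z'^2).
The Euler-Lagrange equation gives
    d/dθ( z' / sqrt(484 + z'^2) ) = 0,
so z' is constant. Integrating once:
    z(θ) = a θ + b,
a helix on the cylinder (a straight line when the cylinder is unrolled). The constants a, b are determined by the endpoint conditions.
With endpoint conditions z(0) = -3 and z(3π/2) = 3: from z(0) = b we get b = -3, and a·3π/2 + -3 = 3 gives a = 4/π, so
    z(θ) = (4/π) θ − 3.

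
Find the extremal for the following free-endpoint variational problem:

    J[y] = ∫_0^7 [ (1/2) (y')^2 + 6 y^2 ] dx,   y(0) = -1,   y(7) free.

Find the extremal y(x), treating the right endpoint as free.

The Lagrangian L = (1/2) (y')^2 + 6 y^2 gives
    ∂L/∂y = 12 y,   ∂L/∂y' = y'.
Euler-Lagrange: y'' − 12 y = 0.
With k = sqrt(12), the general solution is
    y(x) = A cosh(sqrt(12) x) + B sinh(sqrt(12) x).
Fixed left endpoint y(0) = -1 ⇒ A = -1.
The right endpoint x = 7 is free, so the natural (transversality) condition is ∂L/∂y' |_{x=7} = 0, i.e. y'(7) = 0.
Compute y'(x) = A k sinh(k x) + B k cosh(k x), so
    y'(7) = A k sinh(k·7) + B k cosh(k·7) = 0
    ⇒ B = −A tanh(k·7) = tanh(sqrt(12)·7).
Therefore the extremal is
    y(x) = −cosh(sqrt(12) x) + tanh(sqrt(12)·7) sinh(sqrt(12) x).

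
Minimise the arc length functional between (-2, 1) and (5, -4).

Arc-length functional: J[y] = ∫ sqrt(1 + (y')^2) dx.
Lagrangian L = sqrt(1 + (y')^2) has no explicit y dependence, so ∂L/∂y = 0 and the Euler-Lagrange equation gives
    d/dx( y' / sqrt(1 + (y')^2) ) = 0  ⇒  y' / sqrt(1 + (y')^2) = const.
Hence y' is constant, so y(x) is affine.
Fitting the endpoints (-2, 1) and (5, -4):
    slope m = ((-4) − 1) / (5 − (-2)) = -5/7,
    intercept c = 1 − m·(-2) = -3/7.
Extremal: y(x) = (-5/7) x - 3/7.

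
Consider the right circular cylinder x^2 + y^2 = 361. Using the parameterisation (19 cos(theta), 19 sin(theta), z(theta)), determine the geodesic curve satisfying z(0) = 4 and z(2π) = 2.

Parameterise the cylinder of radius R = 19 as
    r(θ) = (19 cos θ, 19 sin θ, z(θ)).
The arc-length element is
    ds = sqrt(361 + (dz/dθ)^2) dθ,
so the Lagrangian is L = sqrt(361 + z'^2).
L depends on z' only, not on z or θ, so ∂L/∂z = 0 and
    ∂L/∂z' = z' / sqrt(361 + z'^2).
The Euler-Lagrange equation gives
    d/dθ( z' / sqrt(361 + z'^2) ) = 0,
so z' is constant. Integrating once:
    z(θ) = a θ + b,
a helix on the cylinder (a straight line when the cylinder is unrolled). The constants a, b are determined by the endpoint conditions.
With endpoint conditions z(0) = 4 and z(2π) = 2: from z(0) = b we get b = 4, and a·2π + 4 = 2 gives a = -1/π, so
    z(θ) = (-1/π) θ + 4.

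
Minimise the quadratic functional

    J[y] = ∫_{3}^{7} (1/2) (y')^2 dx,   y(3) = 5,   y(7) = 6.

The Lagrangian is L = (1/2) (y')^2.
Compute ∂L/∂y = 0, ∂L/∂y' = y'.
The Euler-Lagrange equation d/dx(∂L/∂y') − ∂L/∂y = 0 reduces to
    y'' = 0.
Its general solution is
    y(x) = A x + B,
with A, B fixed by the endpoint conditions.
Applying the endpoint conditions y(3) = 5 and y(7) = 6: solve A·3 + B = 5 and A·7 + B = 6. Subtracting gives A(7 − 3) = 6 − 5, so A = 1/4, and B = 5 − A·3 = 17/4. Therefore
    y(x) = (1/4) x + 17/4.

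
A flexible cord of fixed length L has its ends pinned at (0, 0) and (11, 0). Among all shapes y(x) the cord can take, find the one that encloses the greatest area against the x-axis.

Set up the augmented Lagrangian using a multiplier λ for the length constraint:
    F(y, y') = y − λ sqrt(1 + y'^2).
F has no explicit x dependence, so the Beltrami identity yields a first integral
    F − y' ∂F/∂y' = C.
Compute ∂F/∂y' = −λ y' / sqrt(1 + y'^2). Then
    y − λ sqrt(1 + y'^2) + λ y'^2 / sqrt(1 + y'^2) = C
    ⇒  y − λ / sqrt(1 + y'^2) = C.
Solving for y' and integrating gives
    (x − a)^2 + (y − b)^2 = λ^2,
a circular arc of radius λ. The constants a, b are determined by the endpoint conditions y(0) = y(11) = 0, and λ is fixed implicitly by the length constraint
    ∫_{0}^{11} sqrt(1 + y'^2) dx = L.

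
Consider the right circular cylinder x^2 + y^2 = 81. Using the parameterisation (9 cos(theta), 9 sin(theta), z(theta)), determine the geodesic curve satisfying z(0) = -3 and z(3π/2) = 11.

Parameterise the cylinder of radius R = 9 as
    r(θ) = (9 cos θ, 9 sin θ, z(θ)).
The arc-length element is
    ds = sqrt(81 + (dz/dθ)^2) dθ,
so the Lagrangian is L = sqrt(81 + z'^2).
L depends on z' only, not on z or θ, so ∂L/∂z = 0 and
    ∂L/∂z' = z' / sqrt(81 + z'^2).
The Euler-Lagrange equation gives
    d/dθ( z' / sqrt(81 + z'^2) ) = 0,
so z' is constant. Integrating once:
    z(θ) = a θ + b,
a helix on the cylinder (a straight line when the cylinder is unrolled). The constants a, b are determined by the endpoint conditions.
With endpoint conditions z(0) = -3 and z(3π/2) = 11: from z(0) = b we get b = -3, and a·3π/2 + -3 = 11 gives a = 28/(3π), so
    z(θ) = (28/(3π)) θ − 3.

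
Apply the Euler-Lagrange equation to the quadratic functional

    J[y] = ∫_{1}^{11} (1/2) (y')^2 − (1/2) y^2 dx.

The Lagrangian is L = (1/2) (y')^2 − (1/2) y^2.
Compute ∂L/∂y = -y, ∂L/∂y' = y'.
The Euler-Lagrange equation d/dx(∂L/∂y') − ∂L/∂y = 0 reduces to
    y'' + y = 0.
Its general solution is
    y(x) = A sin(x) + B cos(x),
with A, B fixed by the endpoint conditions.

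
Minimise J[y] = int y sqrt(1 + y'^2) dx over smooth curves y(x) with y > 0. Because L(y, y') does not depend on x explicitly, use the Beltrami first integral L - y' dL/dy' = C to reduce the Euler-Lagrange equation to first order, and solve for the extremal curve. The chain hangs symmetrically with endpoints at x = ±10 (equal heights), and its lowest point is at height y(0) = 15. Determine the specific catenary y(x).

The Lagrangian L(y, y') = y sqrt(1 + y'^2) has no explicit x dependence, so the Beltrami identity applies:
    L − y' ∂L/∂y' = C.
Compute ∂L/∂y' = y · y' / sqrt(1 + y'^2). Then
    L − y' ∂L/∂y'
    = y sqrt(1 + y'^2) − y · y'^2 / sqrt(1 + y'^2)
    = y (1 + y'^2 − y'^2) / sqrt(1 + y'^2)
    = y / sqrt(1 + y'^2) = C.
Squaring gives y^2 = C^2 (1 + y'^2), i.e.
    y'^2 = y^2 / C^2 − 1.
Separating variables,
    dy / sqrt(y^2 − C^2) = dx / C,
and integrating gives arccosh(y / C) = (x − a)/C, so
    y(x) = C cosh((x − a)/C),
the catenary. The constants C and a are fixed by the two endpoint conditions (and, for the hanging-chain problem, the length constraint selects C).
Now fit the given data. The endpoints x = ±10 are symmetric at equal height, so the catenary is even about its minimum: a = 0 and y(x) = C cosh(x/C). The lowest point is y(0) = C cosh(0) = C, and we are told y(0) = 15, so C = 15. Therefore
    y(x) = 15 cosh(x/15),
and at the endpoints
    y(±10) = 15 cosh(10/15).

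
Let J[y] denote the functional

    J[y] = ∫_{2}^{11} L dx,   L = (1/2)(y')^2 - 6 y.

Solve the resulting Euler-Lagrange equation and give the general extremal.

The Lagrangian is L = (1/2)(y')^2 - 6 y.
∂L/∂y = -6.
∂L/∂y' = y'.
The Euler-Lagrange equation d/dx(∂L/∂y') − ∂L/∂y = 0 becomes:
    y'' + 6 = 0
General solution: y(x) = -3 x^2 + A x + B, where A and B are arbitrary constants fixed by the endpoint conditions.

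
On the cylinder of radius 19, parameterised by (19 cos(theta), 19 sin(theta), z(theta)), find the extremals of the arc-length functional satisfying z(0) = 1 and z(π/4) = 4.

Parameterise the cylinder of radius R = 19 as
    r(θ) = (19 cos θ, 19 sin θ, z(θ)).
The arc-length element is
    ds = sqrt(361 + (dz/dθ)^2) dθ,
so the Lagrangian is L = sqrt(361 + z'^2).
L depends on z' only, not on z or θ, so ∂L/∂z = 0 and
    ∂L/∂z' = z' / sqrt(361 + z'^2).
The Euler-Lagrange equation gives
    d/dθ( z' / sqrt(361 + z'^2) ) = 0,
so z' is constant. Integrating once:
    z(θ) = a θ + b,
a helix on the cylinder (a straight line when the cylinder is unrolled). The constants a, b are determined by the endpoint conditions.
With endpoint conditions z(0) = 1 and z(π/4) = 4: from z(0) = b we get b = 1, and a·π/4 + 1 = 4 gives a = 12/π, so
    z(θ) = (12/π) θ + 1.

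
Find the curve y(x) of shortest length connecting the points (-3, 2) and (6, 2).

Arc-length functional: J[y] = ∫ sqrt(1 + (y')^2) dx.
Lagrangian L = sqrt(1 + (y')^2) has no explicit y dependence, so ∂L/∂y = 0 and the Euler-Lagrange equation gives
    d/dx( y' / sqrt(1 + (y')^2) ) = 0  ⇒  y' / sqrt(1 + (y')^2) = const.
Hence y' is constant, so y(x) is affine.
Fitting the endpoints (-3, 2) and (6, 2):
    slope m = (2 − 2) / (6 − (-3)) = 0,
    intercept c = 2 − m·(-3) = 2.
Extremal: y(x) = 2.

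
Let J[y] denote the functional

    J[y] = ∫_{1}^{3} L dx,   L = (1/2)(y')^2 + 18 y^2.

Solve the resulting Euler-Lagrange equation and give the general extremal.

The Lagrangian is L = (1/2)(y')^2 + 18 y^2.
∂L/∂y = 36y.
∂L/∂y' = y'.
The Euler-Lagrange equation d/dx(∂L/∂y') − ∂L/∂y = 0 becomes:
    y'' - 36 y = 0
General solution: y(x) = A e^(6x) + B e^(-6x), where A and B are arbitrary constants fixed by the endpoint conditions.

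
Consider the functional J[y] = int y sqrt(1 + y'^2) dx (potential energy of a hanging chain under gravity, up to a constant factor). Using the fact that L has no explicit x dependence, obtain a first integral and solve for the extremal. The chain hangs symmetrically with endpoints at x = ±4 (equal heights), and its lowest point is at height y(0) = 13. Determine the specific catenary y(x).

The Lagrangian L(y, y') = y sqrt(1 + y'^2) has no explicit x dependence, so the Beltrami identity applies:
    L − y' ∂L/∂y' = C.
Compute ∂L/∂y' = y · y' / sqrt(1 + y'^2). Then
    L − y' ∂L/∂y'
    = y sqrt(1 + y'^2) − y · y'^2 / sqrt(1 + y'^2)
    = y (1 + y'^2 − y'^2) / sqrt(1 + y'^2)
    = y / sqrt(1 + y'^2) = C.
Squaring gives y^2 = C^2 (1 + y'^2), i.e.
    y'^2 = y^2 / C^2 − 1.
Separating variables,
    dy / sqrt(y^2 − C^2) = dx / C,
and integrating gives arccosh(y / C) = (x − a)/C, so
    y(x) = C cosh((x − a)/C),
the catenary. The constants C and a are fixed by the two endpoint conditions (and, for the hanging-chain problem, the length constraint selects C).
Now fit the given data. The endpoints x = ±4 are symmetric at equal height, so the catenary is even about its minimum: a = 0 and y(x) = C cosh(x/C). The lowest point is y(0) = C cosh(0) = C, and we are told y(0) = 13, so C = 13. Therefore
    y(x) = 13 cosh(x/13),
and at the endpoints
    y(±4) = 13 cosh(4/13).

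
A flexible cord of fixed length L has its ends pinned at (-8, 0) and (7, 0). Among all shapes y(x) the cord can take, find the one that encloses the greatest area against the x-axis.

Set up the augmented Lagrangian using a multiplier λ for the length constraint:
    F(y, y') = y − λ sqrt(1 + y'^2).
F has no explicit x dependence, so the Beltrami identity yields a first integral
    F − y' ∂F/∂y' = C.
Compute ∂F/∂y' = −λ y' / sqrt(1 + y'^2). Then
    y − λ sqrt(1 + y'^2) + λ y'^2 / sqrt(1 + y'^2) = C
    ⇒  y − λ / sqrt(1 + y'^2) = C.
Solving for y' and integrating gives
    (x − a)^2 + (y − b)^2 = λ^2,
a circular arc of radius λ. The constants a, b are determined by the endpoint conditions y(-8) = y(7) = 0, and λ is fixed implicitly by the length constraint
    ∫_{-8}^{7} sqrt(1 + y'^2) dx = L.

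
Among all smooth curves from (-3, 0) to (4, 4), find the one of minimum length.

Arc-length functional: J[y] = ∫ sqrt(1 + (y')^2) dx.
Lagrangian L = sqrt(1 + (y')^2) has no explicit y dependence, so ∂L/∂y = 0 and the Euler-Lagrange equation gives
    d/dx( y' / sqrt(1 + (y')^2) ) = 0  ⇒  y' / sqrt(1 + (y')^2) = const.
Hence y' is constant, so y(x) is affine.
Fitting the endpoints (-3, 0) and (4, 4):
    slope m = (4 − 0) / (4 − (-3)) = 4/7,
    intercept c = 0 − m·(-3) = 12/7.
Extremal: y(x) = (4/7) x + 12/7.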